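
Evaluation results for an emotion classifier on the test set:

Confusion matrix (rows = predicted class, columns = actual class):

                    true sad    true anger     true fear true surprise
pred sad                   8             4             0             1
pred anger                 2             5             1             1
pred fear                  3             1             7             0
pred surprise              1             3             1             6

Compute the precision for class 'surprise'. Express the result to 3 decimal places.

Treat 'surprise' as positive and all other classes as negative.
precision = TP/(TP+FP).
surprise: TP=6, FP=1+3+1=5 → 6/11 = 0.5455

0.545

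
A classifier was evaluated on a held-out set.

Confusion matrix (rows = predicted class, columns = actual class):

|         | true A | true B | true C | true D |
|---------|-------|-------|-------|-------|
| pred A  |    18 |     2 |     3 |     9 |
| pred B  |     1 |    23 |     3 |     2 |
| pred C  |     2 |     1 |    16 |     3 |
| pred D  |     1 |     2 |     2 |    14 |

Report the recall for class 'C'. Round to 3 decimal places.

0.667

Treat 'C' as positive and all other classes as negative.
recall = TP/(TP+FN).
C: TP=16, FN=3+3+2=8 → 16/24 = 0.6667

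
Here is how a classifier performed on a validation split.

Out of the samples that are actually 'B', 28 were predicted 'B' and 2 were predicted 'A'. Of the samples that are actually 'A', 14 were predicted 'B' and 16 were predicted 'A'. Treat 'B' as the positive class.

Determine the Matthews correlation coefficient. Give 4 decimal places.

0.5092

MCC = (TP·TN − FP·FN) / √((TP+FP)(TP+FN)(TN+FP)(TN+FN))
Numerator = 28·16 − 14·2 = 420
Denominator = √(42·30·30·18) = √680400 = 824.8636
MCC = 420 / 824.8636 = 0.5092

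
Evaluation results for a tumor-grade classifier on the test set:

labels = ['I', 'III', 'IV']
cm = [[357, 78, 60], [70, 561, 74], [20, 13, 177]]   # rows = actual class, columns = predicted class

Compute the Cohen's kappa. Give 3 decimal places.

0.642

Observed agreement pₒ = trace/N = 1095/1410 = 0.7766
Expected agreement pₑ = Σ (rowᵢ·colᵢ)/N² = (495·447 + 705·652 + 210·311)/1410² = 0.3754
κ = (pₒ − pₑ)/(1 − pₑ) = (0.7766 − 0.3754)/(1 − 0.3754) = 0.642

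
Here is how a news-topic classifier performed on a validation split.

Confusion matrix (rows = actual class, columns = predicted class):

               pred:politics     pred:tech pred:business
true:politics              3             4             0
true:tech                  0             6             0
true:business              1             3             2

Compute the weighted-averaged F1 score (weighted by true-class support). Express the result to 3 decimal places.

0.558

Per-class F1 score (2·TP/(2·TP+FP+FN)):
  politics: TP=3, FP=0+1=1, FN=4+0=4 → 6/11 = 0.5455
  tech: TP=6, FP=4+3=7, FN=0+0=0 → 12/19 = 0.6316
  business: TP=2, FP=0+0=0, FN=1+3=4 → 4/8 = 0.5000
Weighted-F1 score = Σ (supportᵢ/N)·F1 scoreᵢ with N=19: (7/19)·0.5455 + (6/19)·0.6316 + (6/19)·0.5000 = 0.558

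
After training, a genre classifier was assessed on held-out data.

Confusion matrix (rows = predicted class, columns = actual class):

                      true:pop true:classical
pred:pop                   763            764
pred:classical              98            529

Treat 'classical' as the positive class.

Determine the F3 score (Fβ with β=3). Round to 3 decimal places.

Fβ = (1+β²)·TP / ((1+β²)·TP + β²·FN + FP), with β²=9
= 10·529 / (10·529 + 9·764 + 98) = 0.431

0.431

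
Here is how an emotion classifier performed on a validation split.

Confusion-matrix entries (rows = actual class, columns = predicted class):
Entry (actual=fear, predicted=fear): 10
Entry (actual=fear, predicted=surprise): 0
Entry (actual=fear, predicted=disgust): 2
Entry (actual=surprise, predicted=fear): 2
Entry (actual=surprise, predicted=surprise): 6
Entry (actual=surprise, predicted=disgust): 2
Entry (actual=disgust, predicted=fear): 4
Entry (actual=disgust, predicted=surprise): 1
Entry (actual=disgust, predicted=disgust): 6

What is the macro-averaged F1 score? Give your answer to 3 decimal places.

Per-class F1 score (2·TP/(2·TP+FP+FN)):
  fear: TP=10, FP=2+4=6, FN=0+2=2 → 20/28 = 0.7143
  surprise: TP=6, FP=0+1=1, FN=2+2=4 → 12/17 = 0.7059
  disgust: TP=6, FP=2+2=4, FN=4+1=5 → 12/21 = 0.5714
Macro-F1 score = mean = (0.7143 + 0.7059 + 0.5714) / 3 = 0.664

0.664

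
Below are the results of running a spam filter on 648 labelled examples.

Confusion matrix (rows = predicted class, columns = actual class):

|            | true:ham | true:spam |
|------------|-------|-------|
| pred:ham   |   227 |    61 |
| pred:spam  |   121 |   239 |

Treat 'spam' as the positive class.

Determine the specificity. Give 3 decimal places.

Specificity = TN/(TN+FP) = 227/(227+121) = 0.652

0.652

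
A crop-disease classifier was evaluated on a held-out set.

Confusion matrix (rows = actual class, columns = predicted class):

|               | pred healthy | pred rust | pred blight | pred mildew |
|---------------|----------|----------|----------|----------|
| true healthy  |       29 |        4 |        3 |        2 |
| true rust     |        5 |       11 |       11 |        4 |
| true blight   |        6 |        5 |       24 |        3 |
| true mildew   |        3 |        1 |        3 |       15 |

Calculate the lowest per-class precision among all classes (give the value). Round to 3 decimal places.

0.524

Per-class precision (TP/(TP+FP)):
  healthy: TP=29, FP=5+6+3=14 → 29/43 = 0.6744
  rust: TP=11, FP=4+5+1=10 → 11/21 = 0.5238
  blight: TP=24, FP=3+11+3=17 → 24/41 = 0.5854
  mildew: TP=15, FP=2+4+3=9 → 15/24 = 0.6250
Lowest is class 'rust' with precision = 0.524.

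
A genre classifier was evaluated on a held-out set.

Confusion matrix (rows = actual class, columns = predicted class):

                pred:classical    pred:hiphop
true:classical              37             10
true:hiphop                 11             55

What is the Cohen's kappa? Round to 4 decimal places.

0.6187

Observed agreement pₒ = trace/N = 92/113 = 0.81416
Expected agreement pₑ = Σ (rowᵢ·colᵢ)/N² = (47·48 + 66·65)/113² = 0.51265
κ = (pₒ − pₑ)/(1 − pₑ) = (0.81416 − 0.51265)/(1 − 0.51265) = 0.6187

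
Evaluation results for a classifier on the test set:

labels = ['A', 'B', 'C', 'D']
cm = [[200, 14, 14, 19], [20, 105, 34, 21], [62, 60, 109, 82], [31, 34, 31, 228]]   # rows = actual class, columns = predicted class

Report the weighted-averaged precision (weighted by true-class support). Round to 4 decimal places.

0.6007

Per-class precision (TP/(TP+FP)):
  A: TP=200, FP=20+62+31=113 → 200/313 = 0.63898
  B: TP=105, FP=14+60+34=108 → 105/213 = 0.49296
  C: TP=109, FP=14+34+31=79 → 109/188 = 0.57979
  D: TP=228, FP=19+21+82=122 → 228/350 = 0.65143
Weighted-precision = Σ (supportᵢ/N)·precisionᵢ with N=1064: (247/1064)·0.63898 + (180/1064)·0.49296 + (313/1064)·0.57979 + (324/1064)·0.65143 = 0.6007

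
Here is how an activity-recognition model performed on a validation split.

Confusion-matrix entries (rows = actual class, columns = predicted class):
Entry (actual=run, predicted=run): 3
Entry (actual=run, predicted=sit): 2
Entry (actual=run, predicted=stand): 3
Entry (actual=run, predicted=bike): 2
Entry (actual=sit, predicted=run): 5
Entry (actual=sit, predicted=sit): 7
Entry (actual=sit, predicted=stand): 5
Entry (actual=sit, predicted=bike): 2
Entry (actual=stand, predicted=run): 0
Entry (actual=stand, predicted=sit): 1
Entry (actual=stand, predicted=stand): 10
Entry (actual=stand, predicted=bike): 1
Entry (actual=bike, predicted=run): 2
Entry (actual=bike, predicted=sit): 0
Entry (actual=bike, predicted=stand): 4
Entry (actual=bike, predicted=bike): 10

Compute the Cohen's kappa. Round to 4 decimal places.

0.3731

Observed agreement pₒ = trace/N = 30/57 = 0.52632
Expected agreement pₑ = Σ (rowᵢ·colᵢ)/N² = (10·10 + 19·10 + 12·22 + 16·15)/57² = 0.24438
κ = (pₒ − pₑ)/(1 − pₑ) = (0.52632 − 0.24438)/(1 − 0.24438) = 0.3731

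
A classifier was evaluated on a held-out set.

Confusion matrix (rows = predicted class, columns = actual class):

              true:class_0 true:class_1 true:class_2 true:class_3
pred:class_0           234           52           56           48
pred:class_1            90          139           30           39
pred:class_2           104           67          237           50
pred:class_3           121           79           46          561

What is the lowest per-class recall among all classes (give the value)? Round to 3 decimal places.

0.412

Per-class recall (TP/(TP+FN)):
  class_0: TP=234, FN=90+104+121=315 → 234/549 = 0.4262
  class_1: TP=139, FN=52+67+79=198 → 139/337 = 0.4125
  class_2: TP=237, FN=56+30+46=132 → 237/369 = 0.6423
  class_3: TP=561, FN=48+39+50=137 → 561/698 = 0.8037
Lowest is class 'class_1' with recall = 0.412.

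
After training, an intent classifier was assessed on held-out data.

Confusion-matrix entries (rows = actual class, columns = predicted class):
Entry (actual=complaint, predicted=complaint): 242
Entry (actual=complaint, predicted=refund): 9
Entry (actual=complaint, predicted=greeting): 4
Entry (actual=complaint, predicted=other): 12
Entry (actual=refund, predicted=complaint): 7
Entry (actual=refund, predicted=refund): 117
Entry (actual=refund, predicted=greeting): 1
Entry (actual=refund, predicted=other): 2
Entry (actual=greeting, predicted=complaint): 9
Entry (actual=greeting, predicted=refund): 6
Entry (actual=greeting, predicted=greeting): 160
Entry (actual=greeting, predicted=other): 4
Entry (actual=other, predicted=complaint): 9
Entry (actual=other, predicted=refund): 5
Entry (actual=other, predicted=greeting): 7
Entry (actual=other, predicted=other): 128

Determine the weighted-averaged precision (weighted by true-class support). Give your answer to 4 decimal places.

0.8970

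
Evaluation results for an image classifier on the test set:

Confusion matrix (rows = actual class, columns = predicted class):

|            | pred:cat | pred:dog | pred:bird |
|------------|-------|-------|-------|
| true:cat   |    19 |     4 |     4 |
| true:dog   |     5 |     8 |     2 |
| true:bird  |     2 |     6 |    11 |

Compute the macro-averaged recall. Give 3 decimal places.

0.605

Per-class recall (TP/(TP+FN)):
  cat: TP=19, FN=4+4=8 → 19/27 = 0.7037
  dog: TP=8, FN=5+2=7 → 8/15 = 0.5333
  bird: TP=11, FN=2+6=8 → 11/19 = 0.5789
Macro-recall = mean = (0.7037 + 0.5333 + 0.5789) / 3 = 0.605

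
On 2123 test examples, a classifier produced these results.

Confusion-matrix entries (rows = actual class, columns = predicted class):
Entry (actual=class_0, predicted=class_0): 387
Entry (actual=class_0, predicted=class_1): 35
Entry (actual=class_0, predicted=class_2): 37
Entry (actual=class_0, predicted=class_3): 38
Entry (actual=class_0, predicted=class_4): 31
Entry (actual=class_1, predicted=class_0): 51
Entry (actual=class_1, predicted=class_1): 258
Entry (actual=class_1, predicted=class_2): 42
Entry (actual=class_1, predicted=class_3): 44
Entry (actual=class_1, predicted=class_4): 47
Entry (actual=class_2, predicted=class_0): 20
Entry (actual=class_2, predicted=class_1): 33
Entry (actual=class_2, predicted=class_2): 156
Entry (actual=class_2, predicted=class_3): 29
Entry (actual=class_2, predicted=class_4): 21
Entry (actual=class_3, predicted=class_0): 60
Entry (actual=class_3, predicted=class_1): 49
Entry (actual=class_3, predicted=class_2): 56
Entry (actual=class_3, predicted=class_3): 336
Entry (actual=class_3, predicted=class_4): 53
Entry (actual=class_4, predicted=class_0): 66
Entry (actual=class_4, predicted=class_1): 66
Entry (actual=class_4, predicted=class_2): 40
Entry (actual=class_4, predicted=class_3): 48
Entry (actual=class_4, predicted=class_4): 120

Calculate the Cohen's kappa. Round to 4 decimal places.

Observed agreement pₒ = trace/N = 1257/2123 = 0.59209
Expected agreement pₑ = Σ (rowᵢ·colᵢ)/N² = (528·584 + 442·441 + 259·331 + 554·495 + 340·272)/2123² = 0.21204
κ = (pₒ − pₑ)/(1 − pₑ) = (0.59209 − 0.21204)/(1 − 0.21204) = 0.4823

0.4823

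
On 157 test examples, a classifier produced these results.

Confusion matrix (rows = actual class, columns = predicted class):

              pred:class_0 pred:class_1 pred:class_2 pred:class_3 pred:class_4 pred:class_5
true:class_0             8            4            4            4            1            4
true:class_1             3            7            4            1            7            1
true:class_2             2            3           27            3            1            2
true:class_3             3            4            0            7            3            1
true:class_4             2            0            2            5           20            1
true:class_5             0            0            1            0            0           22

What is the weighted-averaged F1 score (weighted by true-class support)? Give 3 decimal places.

0.566

Per-class F1 score (2·TP/(2·TP+FP+FN)):
  class_0: TP=8, FP=3+2+3+2+0=10, FN=4+4+4+1+4=17 → 16/43 = 0.3721
  class_1: TP=7, FP=4+3+4+0+0=11, FN=3+4+1+7+1=16 → 14/41 = 0.3415
  class_2: TP=27, FP=4+4+0+2+1=11, FN=2+3+3+1+2=11 → 54/76 = 0.7105
  class_3: TP=7, FP=4+1+3+5+0=13, FN=3+4+0+3+1=11 → 14/38 = 0.3684
  class_4: TP=20, FP=1+7+1+3+0=12, FN=2+0+2+5+1=10 → 40/62 = 0.6452
  class_5: TP=22, FP=4+1+2+1+1=9, FN=0+0+1+0+0=1 → 44/54 = 0.8148
Weighted-F1 score = Σ (supportᵢ/N)·F1 scoreᵢ with N=157: (25/157)·0.3721 + (23/157)·0.3415 + (38/157)·0.7105 + (18/157)·0.3684 + (30/157)·0.6452 + (23/157)·0.8148 = 0.566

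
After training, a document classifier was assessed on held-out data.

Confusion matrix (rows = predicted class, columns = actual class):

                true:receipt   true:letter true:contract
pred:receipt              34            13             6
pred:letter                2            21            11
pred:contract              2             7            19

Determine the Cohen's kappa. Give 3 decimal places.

0.465

Observed agreement pₒ = trace/N = 74/115 = 0.6435
Expected agreement pₑ = Σ (rowᵢ·colᵢ)/N² = (38·53 + 41·34 + 36·28)/115² = 0.3339
κ = (pₒ − pₑ)/(1 − pₑ) = (0.6435 − 0.3339)/(1 − 0.3339) = 0.465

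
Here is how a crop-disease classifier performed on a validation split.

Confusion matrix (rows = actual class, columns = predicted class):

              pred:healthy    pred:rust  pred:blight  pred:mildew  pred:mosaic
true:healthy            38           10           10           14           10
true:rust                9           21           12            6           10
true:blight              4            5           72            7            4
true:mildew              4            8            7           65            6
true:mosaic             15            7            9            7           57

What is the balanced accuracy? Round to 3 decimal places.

0.586

Balanced accuracy = mean of per-class recall.
  healthy: recall = 38/82 = 0.4634
  rust: recall = 21/58 = 0.3621
  blight: recall = 72/92 = 0.7826
  mildew: recall = 65/90 = 0.7222
  mosaic: recall = 57/95 = 0.6000
Mean = (0.4634 + 0.3621 + 0.7826 + 0.7222 + 0.6000) / 5 = 0.586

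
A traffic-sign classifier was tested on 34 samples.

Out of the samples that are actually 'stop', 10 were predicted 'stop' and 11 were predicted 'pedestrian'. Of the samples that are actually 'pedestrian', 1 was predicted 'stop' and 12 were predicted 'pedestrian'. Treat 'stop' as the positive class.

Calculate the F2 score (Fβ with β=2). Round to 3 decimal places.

Fβ = (1+β²)·TP / ((1+β²)·TP + β²·FN + FP), with β²=4
= 5·10 / (5·10 + 4·11 + 1) = 0.526

0.526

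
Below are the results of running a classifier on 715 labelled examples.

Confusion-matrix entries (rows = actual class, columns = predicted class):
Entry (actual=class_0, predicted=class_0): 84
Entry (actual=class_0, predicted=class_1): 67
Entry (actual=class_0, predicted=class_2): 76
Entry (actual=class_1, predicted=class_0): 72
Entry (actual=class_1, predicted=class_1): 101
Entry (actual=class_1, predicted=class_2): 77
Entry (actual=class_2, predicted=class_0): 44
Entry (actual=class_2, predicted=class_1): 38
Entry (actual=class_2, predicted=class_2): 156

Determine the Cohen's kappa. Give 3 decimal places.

0.215

Observed agreement pₒ = trace/N = 341/715 = 0.4769
Expected agreement pₑ = Σ (rowᵢ·colᵢ)/N² = (227·200 + 250·206 + 238·309)/715² = 0.3334
κ = (pₒ − pₑ)/(1 − pₑ) = (0.4769 − 0.3334)/(1 − 0.3334) = 0.215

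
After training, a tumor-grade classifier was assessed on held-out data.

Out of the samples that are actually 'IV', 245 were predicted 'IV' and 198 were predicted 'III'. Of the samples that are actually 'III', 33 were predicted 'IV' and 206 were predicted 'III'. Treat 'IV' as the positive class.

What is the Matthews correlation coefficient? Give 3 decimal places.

MCC = (TP·TN − FP·FN) / √((TP+FP)(TP+FN)(TN+FP)(TN+FN))
Numerator = 245·206 − 33·198 = 43936
Denominator = √(278·443·239·404) = √11891257624 = 109047.0432
MCC = 43936 / 109047.0432 = 0.403

0.403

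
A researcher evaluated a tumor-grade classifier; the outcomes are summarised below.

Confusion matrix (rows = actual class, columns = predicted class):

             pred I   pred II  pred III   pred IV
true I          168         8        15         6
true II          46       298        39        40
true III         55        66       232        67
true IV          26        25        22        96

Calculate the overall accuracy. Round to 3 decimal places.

0.657

Accuracy = trace / total = (168+298+232+96=794) / 1209 = 794/1209 = 0.657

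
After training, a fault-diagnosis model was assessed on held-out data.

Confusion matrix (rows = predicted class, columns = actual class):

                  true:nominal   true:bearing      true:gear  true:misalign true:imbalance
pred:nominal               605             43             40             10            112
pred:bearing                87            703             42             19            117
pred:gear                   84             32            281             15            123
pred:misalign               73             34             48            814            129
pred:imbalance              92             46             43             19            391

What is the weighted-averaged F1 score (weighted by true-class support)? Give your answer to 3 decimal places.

0.689

Per-class F1 score (2·TP/(2·TP+FP+FN)):
  nominal: TP=605, FP=43+40+10+112=205, FN=87+84+73+92=336 → 1210/1751 = 0.6910
  bearing: TP=703, FP=87+42+19+117=265, FN=43+32+34+46=155 → 1406/1826 = 0.7700
  gear: TP=281, FP=84+32+15+123=254, FN=40+42+48+43=173 → 562/989 = 0.5683
  misalign: TP=814, FP=73+34+48+129=284, FN=10+19+15+19=63 → 1628/1975 = 0.8243
  imbalance: TP=391, FP=92+46+43+19=200, FN=112+117+123+129=481 → 782/1463 = 0.5345
Weighted-F1 score = Σ (supportᵢ/N)·F1 scoreᵢ with N=4002: (941/4002)·0.6910 + (858/4002)·0.7700 + (454/4002)·0.5683 + (877/4002)·0.8243 + (872/4002)·0.5345 = 0.689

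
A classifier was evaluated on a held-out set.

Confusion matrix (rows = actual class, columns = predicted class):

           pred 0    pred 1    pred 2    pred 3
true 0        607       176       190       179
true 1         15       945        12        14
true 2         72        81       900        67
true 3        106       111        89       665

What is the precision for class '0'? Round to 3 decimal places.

0.759

Treat '0' as positive and all other classes as negative.
precision = TP/(TP+FP).
0: TP=607, FP=15+72+106=193 → 607/800 = 0.7588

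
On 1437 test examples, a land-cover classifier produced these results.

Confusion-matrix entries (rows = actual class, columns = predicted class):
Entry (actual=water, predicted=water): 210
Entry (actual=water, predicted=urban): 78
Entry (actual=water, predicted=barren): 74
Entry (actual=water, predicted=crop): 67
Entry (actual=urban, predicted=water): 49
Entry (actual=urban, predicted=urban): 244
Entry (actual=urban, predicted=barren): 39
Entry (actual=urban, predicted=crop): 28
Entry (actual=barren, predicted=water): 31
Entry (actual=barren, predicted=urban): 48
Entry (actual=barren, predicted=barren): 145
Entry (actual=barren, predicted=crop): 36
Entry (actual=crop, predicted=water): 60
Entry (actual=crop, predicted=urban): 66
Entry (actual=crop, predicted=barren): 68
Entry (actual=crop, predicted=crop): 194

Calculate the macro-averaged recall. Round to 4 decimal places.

0.5562

Per-class recall (TP/(TP+FN)):
  water: TP=210, FN=78+74+67=219 → 210/429 = 0.48951
  urban: TP=244, FN=49+39+28=116 → 244/360 = 0.67778
  barren: TP=145, FN=31+48+36=115 → 145/260 = 0.55769
  crop: TP=194, FN=60+66+68=194 → 194/388 = 0.50000
Macro-recall = mean = (0.48951 + 0.67778 + 0.55769 + 0.50000) / 4 = 0.5562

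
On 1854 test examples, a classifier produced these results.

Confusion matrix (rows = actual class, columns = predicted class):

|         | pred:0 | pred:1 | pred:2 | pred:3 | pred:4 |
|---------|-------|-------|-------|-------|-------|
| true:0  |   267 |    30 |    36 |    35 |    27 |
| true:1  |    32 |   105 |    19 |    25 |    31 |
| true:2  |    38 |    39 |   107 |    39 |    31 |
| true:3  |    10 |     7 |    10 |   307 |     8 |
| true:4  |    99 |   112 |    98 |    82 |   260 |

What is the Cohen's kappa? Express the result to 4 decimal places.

0.4515

Observed agreement pₒ = trace/N = 1046/1854 = 0.56419
Expected agreement pₑ = Σ (rowᵢ·colᵢ)/N² = (395·446 + 212·293 + 254·270 + 342·488 + 651·357)/1854² = 0.20544
κ = (pₒ − pₑ)/(1 − pₑ) = (0.56419 − 0.20544)/(1 − 0.20544) = 0.4515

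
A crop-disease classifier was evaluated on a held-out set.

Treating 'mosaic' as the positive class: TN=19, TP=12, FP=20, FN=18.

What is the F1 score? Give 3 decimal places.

0.387

Precision = TP/(TP+FP) = 12/32 = 0.3750
Recall = TP/(TP+FN) = 12/30 = 0.4000
F1 = 2·TP/(2·TP+FP+FN) = 24/62 = 0.387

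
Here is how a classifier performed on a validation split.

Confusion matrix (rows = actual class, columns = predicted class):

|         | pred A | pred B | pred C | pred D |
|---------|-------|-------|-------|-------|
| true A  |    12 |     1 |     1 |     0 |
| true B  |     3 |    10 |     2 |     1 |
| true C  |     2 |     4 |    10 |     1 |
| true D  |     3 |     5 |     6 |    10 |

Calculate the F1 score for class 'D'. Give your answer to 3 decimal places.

Treat 'D' as positive and all other classes as negative.
F1 score = 2·TP/(2·TP+FP+FN).
D: TP=10, FP=0+1+1=2, FN=3+5+6=14 → 20/36 = 0.5556

0.556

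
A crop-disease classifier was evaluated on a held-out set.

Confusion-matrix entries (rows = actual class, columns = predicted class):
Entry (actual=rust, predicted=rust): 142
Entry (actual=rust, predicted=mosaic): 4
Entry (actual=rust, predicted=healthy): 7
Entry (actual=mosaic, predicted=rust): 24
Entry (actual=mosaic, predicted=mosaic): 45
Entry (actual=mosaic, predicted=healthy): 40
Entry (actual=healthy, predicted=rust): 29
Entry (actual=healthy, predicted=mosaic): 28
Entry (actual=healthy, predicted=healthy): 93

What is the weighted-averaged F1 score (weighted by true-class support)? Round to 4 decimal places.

0.6646

Per-class F1 score (2·TP/(2·TP+FP+FN)):
  rust: TP=142, FP=24+29=53, FN=4+7=11 → 284/348 = 0.81609
  mosaic: TP=45, FP=4+28=32, FN=24+40=64 → 90/186 = 0.48387
  healthy: TP=93, FP=7+40=47, FN=29+28=57 → 186/290 = 0.64138
Weighted-F1 score = Σ (supportᵢ/N)·F1 scoreᵢ with N=412: (153/412)·0.81609 + (109/412)·0.48387 + (150/412)·0.64138 = 0.6646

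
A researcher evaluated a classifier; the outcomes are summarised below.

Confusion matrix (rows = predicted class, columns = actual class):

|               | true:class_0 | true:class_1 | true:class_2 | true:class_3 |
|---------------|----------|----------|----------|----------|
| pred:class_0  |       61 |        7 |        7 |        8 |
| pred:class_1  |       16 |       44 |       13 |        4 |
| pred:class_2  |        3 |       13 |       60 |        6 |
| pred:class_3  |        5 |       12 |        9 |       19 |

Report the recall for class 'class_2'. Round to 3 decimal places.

0.674

One-vs-rest for 'class_2': TP = diagonal; FP = other classes predicted 'class_2'; FN = 'class_2' predicted as other.
recall = TP/(TP+FN).
class_2: TP=60, FN=7+13+9=29 → 60/89 = 0.6742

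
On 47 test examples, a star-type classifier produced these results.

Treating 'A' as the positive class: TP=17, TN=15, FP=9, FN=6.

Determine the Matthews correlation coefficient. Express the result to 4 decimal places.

0.3661

MCC = (TP·TN − FP·FN) / √((TP+FP)(TP+FN)(TN+FP)(TN+FN))
Numerator = 17·15 − 9·6 = 201
Denominator = √(26·23·24·21) = √301392 = 548.9918
MCC = 201 / 548.9918 = 0.3661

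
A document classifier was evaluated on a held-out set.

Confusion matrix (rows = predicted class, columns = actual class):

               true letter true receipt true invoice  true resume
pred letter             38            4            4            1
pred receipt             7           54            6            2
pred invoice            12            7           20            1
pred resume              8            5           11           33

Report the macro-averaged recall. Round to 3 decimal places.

Per-class recall (TP/(TP+FN)):
  letter: TP=38, FN=7+12+8=27 → 38/65 = 0.5846
  receipt: TP=54, FN=4+7+5=16 → 54/70 = 0.7714
  invoice: TP=20, FN=4+6+11=21 → 20/41 = 0.4878
  resume: TP=33, FN=1+2+1=4 → 33/37 = 0.8919
Macro-recall = mean = (0.5846 + 0.7714 + 0.4878 + 0.8919) / 4 = 0.684

0.684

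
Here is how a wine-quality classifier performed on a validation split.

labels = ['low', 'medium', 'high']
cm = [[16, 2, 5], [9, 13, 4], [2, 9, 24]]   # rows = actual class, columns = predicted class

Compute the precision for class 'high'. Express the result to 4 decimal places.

0.7273

One-vs-rest for 'high': TP = diagonal; FP = other classes predicted 'high'; FN = 'high' predicted as other.
precision = TP/(TP+FP).
high: TP=24, FP=5+4=9 → 24/33 = 0.72727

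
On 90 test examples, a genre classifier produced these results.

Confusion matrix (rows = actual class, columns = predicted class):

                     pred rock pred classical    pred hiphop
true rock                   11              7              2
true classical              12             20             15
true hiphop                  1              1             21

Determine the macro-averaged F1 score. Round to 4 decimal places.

0.5740

Per-class F1 score (2·TP/(2·TP+FP+FN)):
  rock: TP=11, FP=12+1=13, FN=7+2=9 → 22/44 = 0.50000
  classical: TP=20, FP=7+1=8, FN=12+15=27 → 40/75 = 0.53333
  hiphop: TP=21, FP=2+15=17, FN=1+1=2 → 42/61 = 0.68852
Macro-F1 score = mean = (0.50000 + 0.53333 + 0.68852) / 3 = 0.5740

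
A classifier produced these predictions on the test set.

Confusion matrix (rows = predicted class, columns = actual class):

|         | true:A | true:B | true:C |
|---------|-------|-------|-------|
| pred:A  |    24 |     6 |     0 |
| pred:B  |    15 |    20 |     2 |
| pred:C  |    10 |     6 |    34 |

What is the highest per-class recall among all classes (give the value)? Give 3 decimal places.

0.944

Per-class recall (TP/(TP+FN)):
  A: TP=24, FN=15+10=25 → 24/49 = 0.4898
  B: TP=20, FN=6+6=12 → 20/32 = 0.6250
  C: TP=34, FN=0+2=2 → 34/36 = 0.9444
Highest is class 'C' with recall = 0.944.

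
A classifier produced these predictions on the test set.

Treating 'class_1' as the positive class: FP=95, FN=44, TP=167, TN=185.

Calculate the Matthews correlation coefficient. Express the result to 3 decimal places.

MCC = (TP·TN − FP·FN) / √((TP+FP)(TP+FN)(TN+FP)(TN+FN))
Numerator = 167·185 − 95·44 = 26715
Denominator = √(262·211·280·229) = √3544681840 = 59537.2307
MCC = 26715 / 59537.2307 = 0.449

0.449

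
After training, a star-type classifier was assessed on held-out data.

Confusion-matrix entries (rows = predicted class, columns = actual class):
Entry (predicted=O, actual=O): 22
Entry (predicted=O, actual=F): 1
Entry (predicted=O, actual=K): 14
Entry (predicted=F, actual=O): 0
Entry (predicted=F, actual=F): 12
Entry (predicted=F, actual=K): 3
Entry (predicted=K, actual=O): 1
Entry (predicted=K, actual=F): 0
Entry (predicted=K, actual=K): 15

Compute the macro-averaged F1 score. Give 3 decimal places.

0.738

Per-class F1 score (2·TP/(2·TP+FP+FN)):
  O: TP=22, FP=1+14=15, FN=0+1=1 → 44/60 = 0.7333
  F: TP=12, FP=0+3=3, FN=1+0=1 → 24/28 = 0.8571
  K: TP=15, FP=1+0=1, FN=14+3=17 → 30/48 = 0.6250
Macro-F1 score = mean = (0.7333 + 0.8571 + 0.6250) / 3 = 0.738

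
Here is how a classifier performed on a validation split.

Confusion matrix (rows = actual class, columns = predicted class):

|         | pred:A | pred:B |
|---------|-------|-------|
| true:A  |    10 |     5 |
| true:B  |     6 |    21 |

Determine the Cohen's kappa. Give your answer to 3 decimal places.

0.438

Observed agreement pₒ = trace/N = 31/42 = 0.7381
Expected agreement pₑ = Σ (rowᵢ·colᵢ)/N² = (15·16 + 27·26)/42² = 0.5340
κ = (pₒ − pₑ)/(1 − pₑ) = (0.7381 − 0.5340)/(1 − 0.5340) = 0.438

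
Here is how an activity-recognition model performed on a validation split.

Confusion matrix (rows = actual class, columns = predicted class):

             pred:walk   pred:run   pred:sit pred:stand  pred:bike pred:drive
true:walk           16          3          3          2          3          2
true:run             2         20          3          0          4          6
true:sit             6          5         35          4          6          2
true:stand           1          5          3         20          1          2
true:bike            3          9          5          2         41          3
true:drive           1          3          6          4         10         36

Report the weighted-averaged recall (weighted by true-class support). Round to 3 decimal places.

Per-class recall (TP/(TP+FN)):
  walk: TP=16, FN=3+3+2+3+2=13 → 16/29 = 0.5517
  run: TP=20, FN=2+3+0+4+6=15 → 20/35 = 0.5714
  sit: TP=35, FN=6+5+4+6+2=23 → 35/58 = 0.6034
  stand: TP=20, FN=1+5+3+1+2=12 → 20/32 = 0.6250
  bike: TP=41, FN=3+9+5+2+3=22 → 41/63 = 0.6508
  drive: TP=36, FN=1+3+6+4+10=24 → 36/60 = 0.6000
Weighted-recall = Σ (supportᵢ/N)·recallᵢ with N=277: (29/277)·0.5517 + (35/277)·0.5714 + (58/277)·0.6034 + (32/277)·0.6250 + (63/277)·0.6508 + (60/277)·0.6000 = 0.606

0.606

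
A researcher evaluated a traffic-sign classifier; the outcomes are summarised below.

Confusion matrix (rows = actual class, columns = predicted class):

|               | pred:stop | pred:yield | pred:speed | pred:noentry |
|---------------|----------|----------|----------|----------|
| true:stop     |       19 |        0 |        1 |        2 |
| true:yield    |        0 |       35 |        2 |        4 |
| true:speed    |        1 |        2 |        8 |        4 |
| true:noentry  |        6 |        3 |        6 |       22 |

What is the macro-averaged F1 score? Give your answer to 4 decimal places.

0.6984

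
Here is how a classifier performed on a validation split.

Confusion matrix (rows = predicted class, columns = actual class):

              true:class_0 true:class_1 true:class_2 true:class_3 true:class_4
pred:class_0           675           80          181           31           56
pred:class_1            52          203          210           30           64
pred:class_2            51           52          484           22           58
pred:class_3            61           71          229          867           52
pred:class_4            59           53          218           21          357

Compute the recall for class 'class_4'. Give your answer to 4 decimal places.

0.6082

Treat 'class_4' as positive and all other classes as negative.
recall = TP/(TP+FN).
class_4: TP=357, FN=56+64+58+52=230 → 357/587 = 0.60818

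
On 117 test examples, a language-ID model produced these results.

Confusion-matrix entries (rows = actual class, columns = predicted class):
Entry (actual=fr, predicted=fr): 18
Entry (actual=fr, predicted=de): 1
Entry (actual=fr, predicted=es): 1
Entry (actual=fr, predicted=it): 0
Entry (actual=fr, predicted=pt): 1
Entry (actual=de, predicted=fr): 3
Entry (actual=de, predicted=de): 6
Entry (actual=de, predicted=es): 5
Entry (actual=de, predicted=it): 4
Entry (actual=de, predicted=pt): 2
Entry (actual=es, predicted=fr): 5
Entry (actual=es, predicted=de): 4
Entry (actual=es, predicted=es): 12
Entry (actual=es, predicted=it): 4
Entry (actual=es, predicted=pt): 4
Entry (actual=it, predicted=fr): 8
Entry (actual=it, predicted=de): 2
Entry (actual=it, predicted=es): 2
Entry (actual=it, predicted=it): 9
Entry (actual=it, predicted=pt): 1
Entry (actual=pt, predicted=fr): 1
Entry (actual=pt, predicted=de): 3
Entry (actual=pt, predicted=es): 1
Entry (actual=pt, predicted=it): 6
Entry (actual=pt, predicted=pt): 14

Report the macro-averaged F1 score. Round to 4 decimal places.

0.4904

Per-class F1 score (2·TP/(2·TP+FP+FN)):
  fr: TP=18, FP=3+5+8+1=17, FN=1+1+0+1=3 → 36/56 = 0.64286
  de: TP=6, FP=1+4+2+3=10, FN=3+5+4+2=14 → 12/36 = 0.33333
  es: TP=12, FP=1+5+2+1=9, FN=5+4+4+4=17 → 24/50 = 0.48000
  it: TP=9, FP=0+4+4+6=14, FN=8+2+2+1=13 → 18/45 = 0.40000
  pt: TP=14, FP=1+2+4+1=8, FN=1+3+1+6=11 → 28/47 = 0.59574
Macro-F1 score = mean = (0.64286 + 0.33333 + 0.48000 + 0.40000 + 0.59574) / 5 = 0.4904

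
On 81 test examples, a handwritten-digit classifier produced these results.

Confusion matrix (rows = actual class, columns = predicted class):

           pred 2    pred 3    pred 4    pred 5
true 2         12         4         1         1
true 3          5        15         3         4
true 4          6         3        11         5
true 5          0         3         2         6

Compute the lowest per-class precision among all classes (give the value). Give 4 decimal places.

0.3750

Per-class precision (TP/(TP+FP)):
  2: TP=12, FP=5+6+0=11 → 12/23 = 0.52174
  3: TP=15, FP=4+3+3=10 → 15/25 = 0.60000
  4: TP=11, FP=1+3+2=6 → 11/17 = 0.64706
  5: TP=6, FP=1+4+5=10 → 6/16 = 0.37500
Lowest is class '5' with precision = 0.3750.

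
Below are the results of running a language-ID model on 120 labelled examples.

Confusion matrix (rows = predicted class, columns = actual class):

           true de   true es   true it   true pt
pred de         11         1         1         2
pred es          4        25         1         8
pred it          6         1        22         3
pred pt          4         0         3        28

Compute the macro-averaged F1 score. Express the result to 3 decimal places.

Per-class F1 score (2·TP/(2·TP+FP+FN)):
  de: TP=11, FP=1+1+2=4, FN=4+6+4=14 → 22/40 = 0.5500
  es: TP=25, FP=4+1+8=13, FN=1+1+0=2 → 50/65 = 0.7692
  it: TP=22, FP=6+1+3=10, FN=1+1+3=5 → 44/59 = 0.7458
  pt: TP=28, FP=4+0+3=7, FN=2+8+3=13 → 56/76 = 0.7368
Macro-F1 score = mean = (0.5500 + 0.7692 + 0.7458 + 0.7368) / 4 = 0.700

0.700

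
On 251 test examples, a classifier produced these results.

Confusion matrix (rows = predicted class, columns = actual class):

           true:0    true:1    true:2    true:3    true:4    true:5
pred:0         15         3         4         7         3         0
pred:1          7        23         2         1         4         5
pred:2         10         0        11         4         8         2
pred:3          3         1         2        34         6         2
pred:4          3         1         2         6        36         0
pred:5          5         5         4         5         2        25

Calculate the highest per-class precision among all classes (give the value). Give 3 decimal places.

0.750

Per-class precision (TP/(TP+FP)):
  0: TP=15, FP=3+4+7+3+0=17 → 15/32 = 0.4688
  1: TP=23, FP=7+2+1+4+5=19 → 23/42 = 0.5476
  2: TP=11, FP=10+0+4+8+2=24 → 11/35 = 0.3143
  3: TP=34, FP=3+1+2+6+2=14 → 34/48 = 0.7083
  4: TP=36, FP=3+1+2+6+0=12 → 36/48 = 0.7500
  5: TP=25, FP=5+5+4+5+2=21 → 25/46 = 0.5435
Highest is class '4' with precision = 0.750.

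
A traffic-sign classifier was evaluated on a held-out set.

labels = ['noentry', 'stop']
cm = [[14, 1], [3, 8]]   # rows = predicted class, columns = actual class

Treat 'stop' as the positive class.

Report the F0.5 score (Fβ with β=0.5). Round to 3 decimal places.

Fβ = (1+β²)·TP / ((1+β²)·TP + β²·FN + FP), with β²=1/4
= 1.25·8 / (1.25·8 + 0.25·1 + 3) = 0.755

0.755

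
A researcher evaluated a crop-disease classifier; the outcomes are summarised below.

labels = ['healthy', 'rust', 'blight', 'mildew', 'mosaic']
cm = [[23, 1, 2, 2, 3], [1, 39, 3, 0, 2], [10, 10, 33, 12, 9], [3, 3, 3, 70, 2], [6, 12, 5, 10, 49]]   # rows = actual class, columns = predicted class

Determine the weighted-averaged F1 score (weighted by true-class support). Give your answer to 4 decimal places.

0.6752

Per-class F1 score (2·TP/(2·TP+FP+FN)):
  healthy: TP=23, FP=1+10+3+6=20, FN=1+2+2+3=8 → 46/74 = 0.62162
  rust: TP=39, FP=1+10+3+12=26, FN=1+3+0+2=6 → 78/110 = 0.70909
  blight: TP=33, FP=2+3+3+5=13, FN=10+10+12+9=41 → 66/120 = 0.55000
  mildew: TP=70, FP=2+0+12+10=24, FN=3+3+3+2=11 → 140/175 = 0.80000
  mosaic: TP=49, FP=3+2+9+2=16, FN=6+12+5+10=33 → 98/147 = 0.66667
Weighted-F1 score = Σ (supportᵢ/N)·F1 scoreᵢ with N=313: (31/313)·0.62162 + (45/313)·0.70909 + (74/313)·0.55000 + (81/313)·0.80000 + (82/313)·0.66667 = 0.6752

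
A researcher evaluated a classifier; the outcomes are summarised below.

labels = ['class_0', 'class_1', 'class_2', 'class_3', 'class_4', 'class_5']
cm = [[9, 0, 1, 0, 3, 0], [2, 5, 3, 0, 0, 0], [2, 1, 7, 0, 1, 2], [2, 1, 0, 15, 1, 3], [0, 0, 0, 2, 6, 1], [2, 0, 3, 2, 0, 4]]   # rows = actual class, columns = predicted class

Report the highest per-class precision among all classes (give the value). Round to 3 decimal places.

0.789

Per-class precision (TP/(TP+FP)):
  class_0: TP=9, FP=2+2+2+0+2=8 → 9/17 = 0.5294
  class_1: TP=5, FP=0+1+1+0+0=2 → 5/7 = 0.7143
  class_2: TP=7, FP=1+3+0+0+3=7 → 7/14 = 0.5000
  class_3: TP=15, FP=0+0+0+2+2=4 → 15/19 = 0.7895
  class_4: TP=6, FP=3+0+1+1+0=5 → 6/11 = 0.5455
  class_5: TP=4, FP=0+0+2+3+1=6 → 4/10 = 0.4000
Highest is class 'class_3' with precision = 0.789.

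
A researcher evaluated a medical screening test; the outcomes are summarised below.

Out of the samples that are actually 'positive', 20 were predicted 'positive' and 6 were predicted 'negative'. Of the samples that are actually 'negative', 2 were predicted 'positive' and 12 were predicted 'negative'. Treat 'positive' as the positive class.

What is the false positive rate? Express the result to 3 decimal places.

0.143

FPR = FP/(FP+TN) = 2/(2+12) = 0.143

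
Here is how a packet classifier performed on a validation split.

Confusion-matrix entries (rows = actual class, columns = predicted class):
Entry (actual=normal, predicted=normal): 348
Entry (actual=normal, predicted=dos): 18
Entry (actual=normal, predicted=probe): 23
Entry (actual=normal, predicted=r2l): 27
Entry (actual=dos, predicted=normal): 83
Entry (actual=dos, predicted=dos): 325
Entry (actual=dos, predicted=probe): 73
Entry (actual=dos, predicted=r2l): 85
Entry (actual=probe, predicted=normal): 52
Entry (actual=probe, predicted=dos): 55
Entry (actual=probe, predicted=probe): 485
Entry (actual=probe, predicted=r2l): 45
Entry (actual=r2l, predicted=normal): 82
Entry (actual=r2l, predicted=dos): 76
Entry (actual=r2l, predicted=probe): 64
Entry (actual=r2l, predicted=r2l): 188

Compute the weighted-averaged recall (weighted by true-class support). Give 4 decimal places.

0.6634

Per-class recall (TP/(TP+FN)):
  normal: TP=348, FN=18+23+27=68 → 348/416 = 0.83654
  dos: TP=325, FN=83+73+85=241 → 325/566 = 0.57420
  probe: TP=485, FN=52+55+45=152 → 485/637 = 0.76138
  r2l: TP=188, FN=82+76+64=222 → 188/410 = 0.45854
Weighted-recall = Σ (supportᵢ/N)·recallᵢ with N=2029: (416/2029)·0.83654 + (566/2029)·0.57420 + (637/2029)·0.76138 + (410/2029)·0.45854 = 0.6634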